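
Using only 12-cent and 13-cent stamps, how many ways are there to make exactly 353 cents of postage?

Need nonnegative integers with 12j + 13k = 353.
gcd(12, 13) = 1, and 12·(-1) + 13·(1) = 1.
So (j₀, k₀) = (-353, 353); general j = -353 + 13t, k = 353 - 12t.
j ≥ 0 ⇒ t ≥ 28; k ≥ 0 ⇒ t ≤ 29. That's 2 values of t.

2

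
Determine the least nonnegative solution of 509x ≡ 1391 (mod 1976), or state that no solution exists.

1443

gcd(1976, 509):
  1976 = 3·509 + 449
  509 = 1·449 + 60
  449 = 7·60 + 29
  60 = 2·29 + 2
  29 = 14·2 + 1
  2 = 2·1
so gcd(1976, 509) = 1.
1 divides 1391, so solutions exist.
Back-substitute for Bézout coefficients:
  1 = 29 - 14·2
  ... = 509·(-955) + 1976·(246)
So 509·(-955) ≡ 1 (mod 1976); multiply by 1391: x ≡ -1328405 (mod 1976).
Smallest nonnegative: x = -1328405 mod 1976 = 1443.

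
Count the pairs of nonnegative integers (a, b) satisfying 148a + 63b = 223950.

24

gcd(148, 63) = 1.
By Bézout, 148·(-20) + 63·(47) = 1.
One solution: (48, 3442).
General: a = 48 + 63t, b = 3442 - 148t.
a ≥ 0 ⇒ t ≥ 0; b ≥ 0 ⇒ t ≤ 23. So t ∈ [0, 23]: 24 solutions.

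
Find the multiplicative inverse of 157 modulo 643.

gcd(643, 157):
  643 = 4·157 + 15
  157 = 10·15 + 7
  15 = 2·7 + 1
  7 = 7·1
so gcd(643, 157) = 1.
Back-substitute for Bézout coefficients:
  1 = 15 - 2·7
  ... = 157·(-86) + 643·(21)
So 157·-86 ≡ 1 (mod 643), and -86 mod 643 = 557.

557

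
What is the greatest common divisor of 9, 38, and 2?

gcd(38, 9) = 1.
gcd(1, 2) = 1.

1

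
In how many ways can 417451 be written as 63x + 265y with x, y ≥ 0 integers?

gcd(265, 63):
  265 = 4×63 + 13
  63 = 4×13 + 11
  13 = 1×11 + 2
  11 = 5×2 + 1
  2 = 2×1
so gcd(265, 63) = 1.
Back-substitute for Bézout coefficients:
  1 = 11 - 5×2
  ... = 63×(122) + 265×(-29)
Scale by 417451: one solution is (50929022, -12106079). Reduce x mod 265: (262, 1513).
General: x = 262 + 265t, y = 1513 - 63t.
x ≥ 0 ⇒ t ≥ 0; y ≥ 0 ⇒ t ≤ 24. So t ∈ [0, 24]: 25 solutions.

25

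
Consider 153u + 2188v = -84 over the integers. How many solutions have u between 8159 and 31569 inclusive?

gcd(2188, 153):
  2188 = 14×153 + 46
  153 = 3×46 + 15
  46 = 3×15 + 1
  15 = 15×1
so gcd(2188, 153) = 1.
Back-substitute for Bézout coefficients:
  1 = 46 - 3×15
  ... = 153×(-143) + 2188×(10)
Scale by -84: particular solution (12012, -840); reduce u mod 2188: (1072, -75).
General solution: u = 1072 + 2188t, v = -75 - 153t for integer t.
8159 ≤ 1072 + 2188t ≤ 31569 gives t ∈ [4, 13], which is 10 values.

10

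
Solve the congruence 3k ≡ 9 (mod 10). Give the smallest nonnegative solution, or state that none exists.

gcd(10, 3) = 1.
1 divides 9, so solutions exist.
By Bézout, 3×(-3) + 10×(1) = 1.
So 3×(-3) ≡ 1 (mod 10); multiply by 9: k ≡ -27 (mod 10).
Smallest nonnegative: k = -27 mod 10 = 3.

3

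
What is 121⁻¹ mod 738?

61

gcd(738, 121):
  738 = 6×121 + 12
  121 = 10×12 + 1
  12 = 12×1
so gcd(738, 121) = 1.
Back-substitute for Bézout coefficients:
  1 = 121 - 10×12
  ... = 121×(61) + 738×(-10)
So 121×61 ≡ 1 (mod 738), and 61 mod 738 = 61.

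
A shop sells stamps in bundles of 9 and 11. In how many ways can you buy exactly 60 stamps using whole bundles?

Need nonnegative integers with 9j + 11k = 60.
gcd(9, 11) = 1, and 9·(5) + 11·(-4) = 1.
So (j₀, k₀) = (300, -240); general j = 300 + 11t, k = -240 - 9t.
j ≥ 0 ⇒ t ≥ -27; k ≥ 0 ⇒ t ≤ -27. That's 1 value of t.

1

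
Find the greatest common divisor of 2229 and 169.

1

gcd(2229, 169):
  2229 = 13·169 + 32
  169 = 5·32 + 9
  32 = 3·9 + 5
  9 = 1·5 + 4
  5 = 1·4 + 1
  4 = 4·1
so gcd(2229, 169) = 1.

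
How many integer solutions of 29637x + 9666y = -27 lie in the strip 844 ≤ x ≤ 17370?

15

gcd(29637, 9666) = 9.
By Bézout, 29637×(-121) + 9666×(371) = 9.
Particular solution: (363, -1113).
General solution: x = 363 + 1074t, y = -1113 - 3293t for integer t.
844 ≤ 363 + 1074t ≤ 17370 gives t ∈ [1, 15], which is 15 values.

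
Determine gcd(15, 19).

1

gcd(19, 15):
  19 = 1·15 + 4
  15 = 3·4 + 3
  4 = 1·3 + 1
  3 = 3·1
so gcd(19, 15) = 1.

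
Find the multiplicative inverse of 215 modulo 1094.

gcd(1094, 215) = 1.
By Bézout, 215×(-173) + 1094×(34) = 1.
So 215×-173 ≡ 1 (mod 1094), and -173 mod 1094 = 921.

921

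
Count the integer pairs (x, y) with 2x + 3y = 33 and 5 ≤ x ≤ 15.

4

gcd(3, 2):
  3 = 1·2 + 1
  2 = 2·1
so gcd(3, 2) = 1.
Back-substitute for Bézout coefficients:
  1 = 3 - 1·2
  ... = 2·(-1) + 3·(1)
Scale by 33: particular solution (-33, 33); reduce x mod 3: (0, 11).
General solution: x = 0 + 3t, y = 11 - 2t for integer t.
5 ≤ 0 + 3t ≤ 15 gives t ∈ [2, 5], which is 4 values.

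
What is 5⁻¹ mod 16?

13

gcd(16, 5) = 1  (16 = 3×5 + 1, 5 = 5×1).
Back-substituting, 5×(-3) + 16×(1) = 1.
So 5×-3 ≡ 1 (mod 16), and -3 mod 16 = 13.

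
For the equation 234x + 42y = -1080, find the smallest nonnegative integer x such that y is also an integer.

4

gcd(234, 42) = 6.
6 divides -1080, so solutions exist.
By Bézout, 234·(2) + 42·(-11) = 6.
Scale by -1080/6 = -180: (x₀, y₀) = (-360, 1980).
General solution: x = -360 + 7t, y = 1980 - 39t for integer t.
x ≥ 0: smallest is -360 mod 7 = 4 (at t = 52), with y = -48.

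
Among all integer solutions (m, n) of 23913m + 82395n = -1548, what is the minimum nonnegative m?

4114

gcd(82395, 23913) = 9  (82395 = 3×23913 + 10656, 23913 = 2×10656 + 2601, 10656 = 4×2601 + 252, 2601 = 10×252 + 81, 252 = 3×81 + 9, 81 = 9×9).
9 divides -1548, so solutions exist.
Back-substituting, 23913×(-982) + 82395×(285) = 9.
Scale by -1548/9 = -172: (m₀, n₀) = (168904, -49020).
General solution: m = 168904 + 9155t, n = -49020 - 2657t for integer t.
m ≥ 0: smallest is 168904 mod 9155 = 4114 (at t = -18), with n = -1194.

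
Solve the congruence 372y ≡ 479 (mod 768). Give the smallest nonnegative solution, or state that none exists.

no solution

gcd(768, 372):
  768 = 2×372 + 24
  372 = 15×24 + 12
  24 = 2×12
so gcd(768, 372) = 12.
12 does not divide 479, so the congruence has no solution.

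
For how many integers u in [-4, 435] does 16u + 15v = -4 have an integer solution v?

30

gcd(16, 15) = 1  (16 = 1*15 + 1, 15 = 15*1).
Back-substituting, 16*(1) + 15*(-1) = 1.
Scale by -4: particular solution (-4, 4); reduce u mod 15: (11, -12).
General solution: u = 11 + 15t, v = -12 - 16t for integer t.
-4 ≤ 11 + 15t ≤ 435 gives t ∈ [-1, 28], which is 30 values.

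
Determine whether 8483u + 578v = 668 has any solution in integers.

gcd(8483, 578) = 17.
17 does not divide 668 (remainder 5), so no integer solutions.

no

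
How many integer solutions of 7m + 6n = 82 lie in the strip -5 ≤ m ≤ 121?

21

gcd(7, 6):
  7 = 1·6 + 1
  6 = 6·1
so gcd(7, 6) = 1.
Back-substitute for Bézout coefficients:
  1 = 7 - 1·6
  ... = 7·(1) + 6·(-1)
Scale by 82: particular solution (82, -82); reduce m mod 6: (4, 9).
General solution: m = 4 + 6t, n = 9 - 7t for integer t.
-5 ≤ 4 + 6t ≤ 121 gives t ∈ [-1, 19], which is 21 values.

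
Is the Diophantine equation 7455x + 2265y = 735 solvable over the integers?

yes

gcd(7455, 2265) = 15  (7455 = 3*2265 + 660, 2265 = 3*660 + 285, 660 = 2*285 + 90, 285 = 3*90 + 15, 90 = 6*15).
15 divides 735, so integer solutions exist.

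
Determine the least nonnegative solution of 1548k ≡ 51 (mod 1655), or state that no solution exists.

gcd(1655, 1548) = 1  (1655 = 1×1548 + 107, 1548 = 14×107 + 50, 107 = 2×50 + 7, 50 = 7×7 + 1, 7 = 7×1).
1 divides 51, so solutions exist.
Back-substituting, 1548×(232) + 1655×(-217) = 1.
So 1548×(232) ≡ 1 (mod 1655); multiply by 51: k ≡ 11832 (mod 1655).
Smallest nonnegative: k = 11832 mod 1655 = 247.

247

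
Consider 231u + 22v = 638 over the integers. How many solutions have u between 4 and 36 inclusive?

gcd(231, 22):
  231 = 10*22 + 11
  22 = 2*11
so gcd(231, 22) = 11.
Back-substitute for Bézout coefficients:
  11 = 231 - 10*22
  ... = 231*(1) + 22*(-10)
Scale by 58: particular solution (58, -580); reduce u mod 2: (0, 29).
General solution: u = 0 + 2t, v = 29 - 21t for integer t.
4 ≤ 0 + 2t ≤ 36 gives t ∈ [2, 18], which is 17 values.

17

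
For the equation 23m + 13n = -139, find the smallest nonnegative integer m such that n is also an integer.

3

gcd(23, 13) = 1.
1 divides -139, so solutions exist.
By Bézout, 23*(4) + 13*(-7) = 1.
Scale by -139/1 = -139: (m₀, n₀) = (-556, 973).
General solution: m = -556 + 13t, n = 973 - 23t for integer t.
m ≥ 0: smallest is -556 mod 13 = 3 (at t = 43), with n = -16.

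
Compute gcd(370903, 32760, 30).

gcd(370903, 32760):
  370903 = 11*32760 + 10543
  32760 = 3*10543 + 1131
  10543 = 9*1131 + 364
  1131 = 3*364 + 39
  364 = 9*39 + 13
  39 = 3*13
so gcd(370903, 32760) = 13.
gcd(13, 30) = 1.

1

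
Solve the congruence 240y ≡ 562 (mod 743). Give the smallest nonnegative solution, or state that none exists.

gcd(743, 240):
  743 = 3·240 + 23
  240 = 10·23 + 10
  23 = 2·10 + 3
  10 = 3·3 + 1
  3 = 3·1
so gcd(743, 240) = 1.
1 divides 562, so solutions exist.
Back-substitute for Bézout coefficients:
  1 = 10 - 3·3
  ... = 240·(226) + 743·(-73)
So 240·(226) ≡ 1 (mod 743); multiply by 562: y ≡ 127012 (mod 743).
Smallest nonnegative: y = 127012 mod 743 = 702.

702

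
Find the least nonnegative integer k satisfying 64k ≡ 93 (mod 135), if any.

gcd(135, 64):
  135 = 2*64 + 7
  64 = 9*7 + 1
  7 = 7*1
so gcd(135, 64) = 1.
1 divides 93, so solutions exist.
Back-substitute for Bézout coefficients:
  1 = 64 - 9*7
  ... = 64*(19) + 135*(-9)
So 64*(19) ≡ 1 (mod 135); multiply by 93: k ≡ 1767 (mod 135).
Smallest nonnegative: k = 1767 mod 135 = 12.

12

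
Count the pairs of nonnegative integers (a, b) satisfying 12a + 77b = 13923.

gcd(77, 12) = 1.
By Bézout, 12*(-32) + 77*(5) = 1.
One solution: (63, 171).
General: a = 63 + 77t, b = 171 - 12t.
a ≥ 0 ⇒ t ≥ 0; b ≥ 0 ⇒ t ≤ 14. So t ∈ [0, 14]: 15 solutions.

15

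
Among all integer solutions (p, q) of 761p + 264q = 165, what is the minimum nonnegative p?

165

gcd(761, 264):
  761 = 2×264 + 233
  264 = 1×233 + 31
  233 = 7×31 + 16
  31 = 1×16 + 15
  16 = 1×15 + 1
  15 = 15×1
so gcd(761, 264) = 1.
1 divides 165, so solutions exist.
Back-substitute for Bézout coefficients:
  1 = 16 - 1×15
  ... = 761×(17) + 264×(-49)
Scale by 165/1 = 165: (p₀, q₀) = (2805, -8085).
General solution: p = 2805 + 264t, q = -8085 - 761t for integer t.
p ≥ 0: smallest is 2805 mod 264 = 165 (at t = -10), with q = -475.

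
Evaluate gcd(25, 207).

1

gcd(207, 25):
  207 = 8*25 + 7
  25 = 3*7 + 4
  7 = 1*4 + 3
  4 = 1*3 + 1
  3 = 3*1
so gcd(207, 25) = 1.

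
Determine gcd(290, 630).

gcd(630, 290):
  630 = 2×290 + 50
  290 = 5×50 + 40
  50 = 1×40 + 10
  40 = 4×10
so gcd(630, 290) = 10.

10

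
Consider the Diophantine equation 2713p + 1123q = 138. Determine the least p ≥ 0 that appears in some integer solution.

462

gcd(2713, 1123):
  2713 = 2×1123 + 467
  1123 = 2×467 + 189
  467 = 2×189 + 89
  189 = 2×89 + 11
  89 = 8×11 + 1
  11 = 11×1
so gcd(2713, 1123) = 1.
1 divides 138, so solutions exist.
Back-substitute for Bézout coefficients:
  1 = 89 - 8×11
  ... = 2713×(101) + 1123×(-244)
Scale by 138/1 = 138: (p₀, q₀) = (13938, -33672).
General solution: p = 13938 + 1123t, q = -33672 - 2713t for integer t.
p ≥ 0: smallest is 13938 mod 1123 = 462 (at t = -12), with q = -1116.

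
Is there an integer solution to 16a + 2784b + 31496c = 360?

gcd(2784, 16) = 16  (2784 = 174*16).
gcd(16, 31496) = 8.
8 divides 360, so integer solutions exist.

yes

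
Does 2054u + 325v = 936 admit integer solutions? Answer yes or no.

yes

gcd(2054, 325) = 13  (2054 = 6×325 + 104, 325 = 3×104 + 13, 104 = 8×13).
13 divides 936, so integer solutions exist.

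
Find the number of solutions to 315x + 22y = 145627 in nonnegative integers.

21

gcd(315, 22):
  315 = 14×22 + 7
  22 = 3×7 + 1
  7 = 7×1
so gcd(315, 22) = 1.
Back-substitute for Bézout coefficients:
  1 = 22 - 3×7
  ... = 315×(-3) + 22×(43)
Scale by 145627: one solution is (-436881, 6261961). Reduce x mod 22: (17, 6376).
General: x = 17 + 22t, y = 6376 - 315t.
x ≥ 0 ⇒ t ≥ 0; y ≥ 0 ⇒ t ≤ 20. So t ∈ [0, 20]: 21 solutions.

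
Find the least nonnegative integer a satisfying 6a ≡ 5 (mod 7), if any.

2

gcd(7, 6) = 1.
1 divides 5, so solutions exist.
By Bézout, 6·(-1) + 7·(1) = 1.
So 6·(-1) ≡ 1 (mod 7); multiply by 5: a ≡ -5 (mod 7).
Smallest nonnegative: a = -5 mod 7 = 2.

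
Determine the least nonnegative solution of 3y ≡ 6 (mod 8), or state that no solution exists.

2

gcd(8, 3) = 1.
1 divides 6, so solutions exist.
By Bézout, 3*(3) + 8*(-1) = 1.
So 3*(3) ≡ 1 (mod 8); multiply by 6: y ≡ 18 (mod 8).
Smallest nonnegative: y = 18 mod 8 = 2.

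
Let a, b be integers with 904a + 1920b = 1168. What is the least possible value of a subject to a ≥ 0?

82

gcd(1920, 904):
  1920 = 2*904 + 112
  904 = 8*112 + 8
  112 = 14*8
so gcd(1920, 904) = 8.
8 divides 1168, so solutions exist.
Back-substitute for Bézout coefficients:
  8 = 904 - 8*112
  ... = 904*(17) + 1920*(-8)
Scale by 1168/8 = 146: (a₀, b₀) = (2482, -1168).
General solution: a = 2482 + 240t, b = -1168 - 113t for integer t.
a ≥ 0: smallest is 2482 mod 240 = 82 (at t = -10), with b = -38.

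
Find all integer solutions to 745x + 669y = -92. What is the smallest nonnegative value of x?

34

gcd(745, 669) = 1.
1 divides -92, so solutions exist.
By Bézout, 745·(-44) + 669·(49) = 1.
Scale by -92/1 = -92: (x₀, y₀) = (4048, -4508).
General solution: x = 4048 + 669t, y = -4508 - 745t for integer t.
x ≥ 0: smallest is 4048 mod 669 = 34 (at t = -6), with y = -38.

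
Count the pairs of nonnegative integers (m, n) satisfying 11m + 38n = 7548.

18

gcd(38, 11) = 1.
By Bézout, 11·(7) + 38·(-2) = 1.
One solution: (16, 194).
General: m = 16 + 38t, n = 194 - 11t.
m ≥ 0 ⇒ t ≥ 0; n ≥ 0 ⇒ t ≤ 17. So t ∈ [0, 17]: 18 solutions.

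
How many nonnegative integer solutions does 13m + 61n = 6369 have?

gcd(61, 13) = 1  (61 = 4*13 + 9, 13 = 1*9 + 4, 9 = 2*4 + 1, 4 = 4*1).
Back-substituting, 13*(-14) + 61*(3) = 1.
Scale by 6369: one solution is (-89166, 19107). Reduce m mod 61: (16, 101).
General: m = 16 + 61t, n = 101 - 13t.
m ≥ 0 ⇒ t ≥ 0; n ≥ 0 ⇒ t ≤ 7. So t ∈ [0, 7]: 8 solutions.

8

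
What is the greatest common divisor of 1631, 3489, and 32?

gcd(3489, 1631) = 1.
gcd(1, 32) = 1.

1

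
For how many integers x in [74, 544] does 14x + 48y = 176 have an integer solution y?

20

gcd(48, 14) = 2  (48 = 3*14 + 6, 14 = 2*6 + 2, 6 = 3*2).
Back-substituting, 14*(7) + 48*(-2) = 2.
Scale by 88: particular solution (616, -176); reduce x mod 24: (16, -1).
General solution: x = 16 + 24t, y = -1 - 7t for integer t.
74 ≤ 16 + 24t ≤ 544 gives t ∈ [3, 22], which is 20 values.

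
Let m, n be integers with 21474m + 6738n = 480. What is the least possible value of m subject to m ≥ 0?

856

gcd(21474, 6738):
  21474 = 3×6738 + 1260
  6738 = 5×1260 + 438
  1260 = 2×438 + 384
  438 = 1×384 + 54
  384 = 7×54 + 6
  54 = 9×6
so gcd(21474, 6738) = 6.
6 divides 480, so solutions exist.
Back-substitute for Bézout coefficients:
  6 = 384 - 7×54
  ... = 21474×(123) + 6738×(-392)
Scale by 480/6 = 80: (m₀, n₀) = (9840, -31360).
General solution: m = 9840 + 1123t, n = -31360 - 3579t for integer t.
m ≥ 0: smallest is 9840 mod 1123 = 856 (at t = -8), with n = -2728.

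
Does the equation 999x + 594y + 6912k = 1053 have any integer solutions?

yes

gcd(999, 594) = 27  (999 = 1*594 + 405, 594 = 1*405 + 189, 405 = 2*189 + 27, 189 = 7*27).
gcd(27, 6912) = 27.
27 divides 1053, so integer solutions exist.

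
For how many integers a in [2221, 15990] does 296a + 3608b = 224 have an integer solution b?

30

gcd(3608, 296):
  3608 = 12*296 + 56
  296 = 5*56 + 16
  56 = 3*16 + 8
  16 = 2*8
so gcd(3608, 296) = 8.
Back-substitute for Bézout coefficients:
  8 = 56 - 3*16
  ... = 296*(-195) + 3608*(16)
Scale by 28: particular solution (-5460, 448); reduce a mod 451: (403, -33).
General solution: a = 403 + 451t, b = -33 - 37t for integer t.
2221 ≤ 403 + 451t ≤ 15990 gives t ∈ [5, 34], which is 30 values.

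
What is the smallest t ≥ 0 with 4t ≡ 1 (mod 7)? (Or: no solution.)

gcd(7, 4) = 1  (7 = 1×4 + 3, 4 = 1×3 + 1, 3 = 3×1).
1 divides 1, so solutions exist.
Back-substituting, 4×(2) + 7×(-1) = 1.
So 4×(2) ≡ 1 (mod 7); multiply by 1: t ≡ 2 (mod 7).
Smallest nonnegative: t = 2 mod 7 = 2.

2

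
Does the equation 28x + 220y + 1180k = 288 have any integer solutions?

yes

gcd(220, 28) = 4  (220 = 7×28 + 24, 28 = 1×24 + 4, 24 = 6×4).
gcd(4, 1180) = 4.
4 divides 288, so integer solutions exist.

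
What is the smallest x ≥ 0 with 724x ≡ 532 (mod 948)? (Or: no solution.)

gcd(948, 724):
  948 = 1·724 + 224
  724 = 3·224 + 52
  224 = 4·52 + 16
  52 = 3·16 + 4
  16 = 4·4
so gcd(948, 724) = 4.
4 divides 532, so solutions exist.
Back-substitute for Bézout coefficients:
  4 = 52 - 3·16
  ... = 724·(55) + 948·(-42)
So 724·(55) ≡ 4 (mod 948); multiply by 133: x ≡ 7315 (mod 237).
Smallest nonnegative: x = 7315 mod 237 = 205.

205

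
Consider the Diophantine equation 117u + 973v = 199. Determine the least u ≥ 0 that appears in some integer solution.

667

gcd(973, 117):
  973 = 8·117 + 37
  117 = 3·37 + 6
  37 = 6·6 + 1
  6 = 6·1
so gcd(973, 117) = 1.
1 divides 199, so solutions exist.
Back-substitute for Bézout coefficients:
  1 = 37 - 6·6
  ... = 117·(-158) + 973·(19)
Scale by 199/1 = 199: (u₀, v₀) = (-31442, 3781).
General solution: u = -31442 + 973t, v = 3781 - 117t for integer t.
u ≥ 0: smallest is -31442 mod 973 = 667 (at t = 33), with v = -80.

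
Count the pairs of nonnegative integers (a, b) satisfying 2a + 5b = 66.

7

gcd(5, 2) = 1  (5 = 2·2 + 1, 2 = 2·1).
Back-substituting, 2·(-2) + 5·(1) = 1.
Scale by 66: one solution is (-132, 66). Reduce a mod 5: (3, 12).
General: a = 3 + 5t, b = 12 - 2t.
a ≥ 0 ⇒ t ≥ 0; b ≥ 0 ⇒ t ≤ 6. So t ∈ [0, 6]: 7 solutions.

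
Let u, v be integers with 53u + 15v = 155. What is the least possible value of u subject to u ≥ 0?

gcd(53, 15):
  53 = 3·15 + 8
  15 = 1·8 + 7
  8 = 1·7 + 1
  7 = 7·1
so gcd(53, 15) = 1.
1 divides 155, so solutions exist.
Back-substitute for Bézout coefficients:
  1 = 8 - 1·7
  ... = 53·(2) + 15·(-7)
Scale by 155/1 = 155: (u₀, v₀) = (310, -1085).
General solution: u = 310 + 15t, v = -1085 - 53t for integer t.
u ≥ 0: smallest is 310 mod 15 = 10 (at t = -20), with v = -25.

10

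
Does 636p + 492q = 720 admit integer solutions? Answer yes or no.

yes

gcd(636, 492) = 12  (636 = 1·492 + 144, 492 = 3·144 + 60, 144 = 2·60 + 24, 60 = 2·24 + 12, 24 = 2·12).
12 divides 720, so integer solutions exist.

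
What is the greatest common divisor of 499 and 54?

1

gcd(499, 54) = 1  (499 = 9·54 + 13, 54 = 4·13 + 2, 13 = 6·2 + 1, 2 = 2·1).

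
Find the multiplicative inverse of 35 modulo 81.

44

gcd(81, 35) = 1.
By Bézout, 35×(-37) + 81×(16) = 1.
So 35×-37 ≡ 1 (mod 81), and -37 mod 81 = 44.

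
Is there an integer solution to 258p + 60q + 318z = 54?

gcd(258, 60) = 6.
gcd(6, 318) = 6.
6 divides 54, so integer solutions exist.

yes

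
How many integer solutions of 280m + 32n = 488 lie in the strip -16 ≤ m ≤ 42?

14

gcd(280, 32) = 8  (280 = 8×32 + 24, 32 = 1×24 + 8, 24 = 3×8).
Back-substituting, 280×(-1) + 32×(9) = 8.
Scale by 61: particular solution (-61, 549); reduce m mod 4: (3, -11).
General solution: m = 3 + 4t, n = -11 - 35t for integer t.
-16 ≤ 3 + 4t ≤ 42 gives t ∈ [-4, 9], which is 14 values.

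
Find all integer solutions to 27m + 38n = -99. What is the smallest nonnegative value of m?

9

gcd(38, 27) = 1  (38 = 1*27 + 11, 27 = 2*11 + 5, 11 = 2*5 + 1, 5 = 5*1).
1 divides -99, so solutions exist.
Back-substituting, 27*(-7) + 38*(5) = 1.
Scale by -99/1 = -99: (m₀, n₀) = (693, -495).
General solution: m = 693 + 38t, n = -495 - 27t for integer t.
m ≥ 0: smallest is 693 mod 38 = 9 (at t = -18), with n = -9.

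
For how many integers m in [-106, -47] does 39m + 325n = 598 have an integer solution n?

2

gcd(325, 39) = 13.
By Bézout, 39×(-8) + 325×(1) = 13.
Particular solution: (7, 1).
General solution: m = 7 + 25t, n = 1 - 3t for integer t.
-106 ≤ 7 + 25t ≤ -47 gives t ∈ [-4, -3], which is 2 values.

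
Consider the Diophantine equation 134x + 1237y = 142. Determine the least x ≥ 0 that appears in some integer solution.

278

gcd(1237, 134) = 1  (1237 = 9*134 + 31, 134 = 4*31 + 10, 31 = 3*10 + 1, 10 = 10*1).
1 divides 142, so solutions exist.
Back-substituting, 134*(-120) + 1237*(13) = 1.
Scale by 142/1 = 142: (x₀, y₀) = (-17040, 1846).
General solution: x = -17040 + 1237t, y = 1846 - 134t for integer t.
x ≥ 0: smallest is -17040 mod 1237 = 278 (at t = 14), with y = -30.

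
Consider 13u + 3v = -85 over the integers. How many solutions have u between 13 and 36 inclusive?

gcd(13, 3) = 1.
By Bézout, 13×(1) + 3×(-4) = 1.
Particular solution: (2, -37).
General solution: u = 2 + 3t, v = -37 - 13t for integer t.
13 ≤ 2 + 3t ≤ 36 gives t ∈ [4, 11], which is 8 values.

8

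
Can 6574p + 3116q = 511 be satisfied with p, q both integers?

no

gcd(6574, 3116) = 38  (6574 = 2×3116 + 342, 3116 = 9×342 + 38, 342 = 9×38).
38 does not divide 511 (remainder 17), so no integer solutions.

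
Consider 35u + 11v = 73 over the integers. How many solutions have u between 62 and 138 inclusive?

7

gcd(35, 11) = 1.
By Bézout, 35*(-5) + 11*(16) = 1.
Particular solution: (9, -22).
General solution: u = 9 + 11t, v = -22 - 35t for integer t.
62 ≤ 9 + 11t ≤ 138 gives t ∈ [5, 11], which is 7 values.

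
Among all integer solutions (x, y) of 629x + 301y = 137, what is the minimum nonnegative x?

gcd(629, 301):
  629 = 2*301 + 27
  301 = 11*27 + 4
  27 = 6*4 + 3
  4 = 1*3 + 1
  3 = 3*1
so gcd(629, 301) = 1.
1 divides 137, so solutions exist.
Back-substitute for Bézout coefficients:
  1 = 4 - 1*3
  ... = 629*(-78) + 301*(163)
Scale by 137/1 = 137: (x₀, y₀) = (-10686, 22331).
General solution: x = -10686 + 301t, y = 22331 - 629t for integer t.
x ≥ 0: smallest is -10686 mod 301 = 150 (at t = 36), with y = -313.

150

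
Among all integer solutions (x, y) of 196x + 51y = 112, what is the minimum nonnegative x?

gcd(196, 51):
  196 = 3·51 + 43
  51 = 1·43 + 8
  43 = 5·8 + 3
  8 = 2·3 + 2
  3 = 1·2 + 1
  2 = 2·1
so gcd(196, 51) = 1.
1 divides 112, so solutions exist.
Back-substitute for Bézout coefficients:
  1 = 3 - 1·2
  ... = 196·(19) + 51·(-73)
Scale by 112/1 = 112: (x₀, y₀) = (2128, -8176).
General solution: x = 2128 + 51t, y = -8176 - 196t for integer t.
x ≥ 0: smallest is 2128 mod 51 = 37 (at t = -41), with y = -140.

37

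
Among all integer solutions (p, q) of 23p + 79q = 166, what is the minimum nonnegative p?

gcd(79, 23):
  79 = 3·23 + 10
  23 = 2·10 + 3
  10 = 3·3 + 1
  3 = 3·1
so gcd(79, 23) = 1.
1 divides 166, so solutions exist.
Back-substitute for Bézout coefficients:
  1 = 10 - 3·3
  ... = 23·(-24) + 79·(7)
Scale by 166/1 = 166: (p₀, q₀) = (-3984, 1162).
General solution: p = -3984 + 79t, q = 1162 - 23t for integer t.
p ≥ 0: smallest is -3984 mod 79 = 45 (at t = 51), with q = -11.

45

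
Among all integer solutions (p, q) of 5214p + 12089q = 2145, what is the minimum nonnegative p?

536

gcd(12089, 5214):
  12089 = 2·5214 + 1661
  5214 = 3·1661 + 231
  1661 = 7·231 + 44
  231 = 5·44 + 11
  44 = 4·11
so gcd(12089, 5214) = 11.
11 divides 2145, so solutions exist.
Back-substitute for Bézout coefficients:
  11 = 231 - 5·44
  ... = 5214·(262) + 12089·(-113)
Scale by 2145/11 = 195: (p₀, q₀) = (51090, -22035).
General solution: p = 51090 + 1099t, q = -22035 - 474t for integer t.
p ≥ 0: smallest is 51090 mod 1099 = 536 (at t = -46), with q = -231.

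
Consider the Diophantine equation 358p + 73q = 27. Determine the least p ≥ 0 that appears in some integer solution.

gcd(358, 73):
  358 = 4·73 + 66
  73 = 1·66 + 7
  66 = 9·7 + 3
  7 = 2·3 + 1
  3 = 3·1
so gcd(358, 73) = 1.
1 divides 27, so solutions exist.
Back-substitute for Bézout coefficients:
  1 = 7 - 2·3
  ... = 358·(-21) + 73·(103)
Scale by 27/1 = 27: (p₀, q₀) = (-567, 2781).
General solution: p = -567 + 73t, q = 2781 - 358t for integer t.
p ≥ 0: smallest is -567 mod 73 = 17 (at t = 8), with q = -83.

17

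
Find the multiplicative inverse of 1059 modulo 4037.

3469

gcd(4037, 1059) = 1.
By Bézout, 1059·(-568) + 4037·(149) = 1.
So 1059·-568 ≡ 1 (mod 4037), and -568 mod 4037 = 3469.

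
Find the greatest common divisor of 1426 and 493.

1

gcd(1426, 493):
  1426 = 2*493 + 440
  493 = 1*440 + 53
  440 = 8*53 + 16
  53 = 3*16 + 5
  16 = 3*5 + 1
  5 = 5*1
so gcd(1426, 493) = 1.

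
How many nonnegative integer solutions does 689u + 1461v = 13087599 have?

13

gcd(1461, 689) = 1  (1461 = 2*689 + 83, 689 = 8*83 + 25, 83 = 3*25 + 8, 25 = 3*8 + 1, 8 = 8*1).
Back-substituting, 689*(176) + 1461*(-83) = 1.
Scale by 13087599: one solution is (2303417424, -1086270717). Reduce u mod 1461: (441, 8750).
General: u = 441 + 1461t, v = 8750 - 689t.
u ≥ 0 ⇒ t ≥ 0; v ≥ 0 ⇒ t ≤ 12. So t ∈ [0, 12]: 13 solutions.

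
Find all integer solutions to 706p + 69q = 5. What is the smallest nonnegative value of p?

65

gcd(706, 69):
  706 = 10·69 + 16
  69 = 4·16 + 5
  16 = 3·5 + 1
  5 = 5·1
so gcd(706, 69) = 1.
1 divides 5, so solutions exist.
Back-substitute for Bézout coefficients:
  1 = 16 - 3·5
  ... = 706·(13) + 69·(-133)
Scale by 5/1 = 5: (p₀, q₀) = (65, -665).
General solution: p = 65 + 69t, q = -665 - 706t for integer t.
p ≥ 0: smallest is 65 mod 69 = 65 (at t = 0), with q = -665.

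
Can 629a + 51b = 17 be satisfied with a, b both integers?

yes

gcd(629, 51) = 17  (629 = 12×51 + 17, 51 = 3×17).
17 divides 17, so integer solutions exist.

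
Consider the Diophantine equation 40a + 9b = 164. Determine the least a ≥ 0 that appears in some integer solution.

gcd(40, 9) = 1  (40 = 4*9 + 4, 9 = 2*4 + 1, 4 = 4*1).
1 divides 164, so solutions exist.
Back-substituting, 40*(-2) + 9*(9) = 1.
Scale by 164/1 = 164: (a₀, b₀) = (-328, 1476).
General solution: a = -328 + 9t, b = 1476 - 40t for integer t.
a ≥ 0: smallest is -328 mod 9 = 5 (at t = 37), with b = -4.

5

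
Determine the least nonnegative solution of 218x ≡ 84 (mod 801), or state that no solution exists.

456

gcd(801, 218):
  801 = 3·218 + 147
  218 = 1·147 + 71
  147 = 2·71 + 5
  71 = 14·5 + 1
  5 = 5·1
so gcd(801, 218) = 1.
1 divides 84, so solutions exist.
Back-substitute for Bézout coefficients:
  1 = 71 - 14·5
  ... = 218·(158) + 801·(-43)
So 218·(158) ≡ 1 (mod 801); multiply by 84: x ≡ 13272 (mod 801).
Smallest nonnegative: x = 13272 mod 801 = 456.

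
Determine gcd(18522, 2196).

18

gcd(18522, 2196):
  18522 = 8×2196 + 954
  2196 = 2×954 + 288
  954 = 3×288 + 90
  288 = 3×90 + 18
  90 = 5×18
so gcd(18522, 2196) = 18.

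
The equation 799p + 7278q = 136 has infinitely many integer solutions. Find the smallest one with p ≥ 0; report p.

gcd(7278, 799):
  7278 = 9×799 + 87
  799 = 9×87 + 16
  87 = 5×16 + 7
  16 = 2×7 + 2
  7 = 3×2 + 1
  2 = 2×1
so gcd(7278, 799) = 1.
1 divides 136, so solutions exist.
Back-substitute for Bézout coefficients:
  1 = 7 - 3×2
  ... = 799×(-3179) + 7278×(349)
Scale by 136/1 = 136: (p₀, q₀) = (-432344, 47464).
General solution: p = -432344 + 7278t, q = 47464 - 799t for integer t.
p ≥ 0: smallest is -432344 mod 7278 = 4336 (at t = 60), with q = -476.

4336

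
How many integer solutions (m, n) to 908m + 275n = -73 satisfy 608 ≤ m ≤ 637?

0

gcd(908, 275):
  908 = 3·275 + 83
  275 = 3·83 + 26
  83 = 3·26 + 5
  26 = 5·5 + 1
  5 = 5·1
so gcd(908, 275) = 1.
Back-substitute for Bézout coefficients:
  1 = 26 - 5·5
  ... = 908·(-53) + 275·(175)
Scale by -73: particular solution (3869, -12775); reduce m mod 275: (19, -63).
General solution: m = 19 + 275t, n = -63 - 908t for integer t.
608 ≤ 19 + 275t ≤ 637 gives t ∈ [3, 2], which is 0 values.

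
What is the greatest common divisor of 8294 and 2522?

26

gcd(8294, 2522):
  8294 = 3×2522 + 728
  2522 = 3×728 + 338
  728 = 2×338 + 52
  338 = 6×52 + 26
  52 = 2×26
so gcd(8294, 2522) = 26.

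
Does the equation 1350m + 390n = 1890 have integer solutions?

yes

gcd(1350, 390) = 30.
30 divides 1890, so integer solutions exist.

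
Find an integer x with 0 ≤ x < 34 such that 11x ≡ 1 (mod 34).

gcd(34, 11):
  34 = 3·11 + 1
  11 = 11·1
so gcd(34, 11) = 1.
Back-substitute for Bézout coefficients:
  1 = 34 - 3·11
  ... = 11·(-3) + 34·(1)
So 11·-3 ≡ 1 (mod 34), and -3 mod 34 = 31.

31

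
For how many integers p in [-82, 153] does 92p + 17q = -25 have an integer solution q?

14

gcd(92, 17) = 1  (92 = 5×17 + 7, 17 = 2×7 + 3, 7 = 2×3 + 1, 3 = 3×1).
Back-substituting, 92×(5) + 17×(-27) = 1.
Scale by -25: particular solution (-125, 675); reduce p mod 17: (11, -61).
General solution: p = 11 + 17t, q = -61 - 92t for integer t.
-82 ≤ 11 + 17t ≤ 153 gives t ∈ [-5, 8], which is 14 values.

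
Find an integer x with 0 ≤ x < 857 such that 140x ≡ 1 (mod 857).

655

gcd(857, 140) = 1  (857 = 6·140 + 17, 140 = 8·17 + 4, 17 = 4·4 + 1, 4 = 4·1).
Back-substituting, 140·(-202) + 857·(33) = 1.
So 140·-202 ≡ 1 (mod 857), and -202 mod 857 = 655.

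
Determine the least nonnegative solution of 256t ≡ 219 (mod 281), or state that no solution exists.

261

gcd(281, 256) = 1.
1 divides 219, so solutions exist.
By Bézout, 256×(-45) + 281×(41) = 1.
So 256×(-45) ≡ 1 (mod 281); multiply by 219: t ≡ -9855 (mod 281).
Smallest nonnegative: t = -9855 mod 281 = 261.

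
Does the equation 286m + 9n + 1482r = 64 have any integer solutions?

yes

gcd(286, 9) = 1  (286 = 31×9 + 7, 9 = 1×7 + 2, 7 = 3×2 + 1, 2 = 2×1).
gcd(1, 1482) = 1.
1 divides 64, so integer solutions exist.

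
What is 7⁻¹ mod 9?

gcd(9, 7) = 1.
By Bézout, 7×(4) + 9×(-3) = 1.
So 7×4 ≡ 1 (mod 9), and 4 mod 9 = 4.

4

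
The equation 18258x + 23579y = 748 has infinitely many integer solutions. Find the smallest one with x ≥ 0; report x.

gcd(23579, 18258):
  23579 = 1×18258 + 5321
  18258 = 3×5321 + 2295
  5321 = 2×2295 + 731
  2295 = 3×731 + 102
  731 = 7×102 + 17
  102 = 6×17
so gcd(23579, 18258) = 17.
17 divides 748, so solutions exist.
Back-substitute for Bézout coefficients:
  17 = 731 - 7×102
  ... = 18258×(-226) + 23579×(175)
Scale by 748/17 = 44: (x₀, y₀) = (-9944, 7700).
General solution: x = -9944 + 1387t, y = 7700 - 1074t for integer t.
x ≥ 0: smallest is -9944 mod 1387 = 1152 (at t = 8), with y = -892.

1152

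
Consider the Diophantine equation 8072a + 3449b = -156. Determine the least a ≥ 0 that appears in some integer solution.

1222

gcd(8072, 3449) = 1.
1 divides -156, so solutions exist.
By Bézout, 8072×(567) + 3449×(-1327) = 1.
Scale by -156/1 = -156: (a₀, b₀) = (-88452, 207012).
General solution: a = -88452 + 3449t, b = 207012 - 8072t for integer t.
a ≥ 0: smallest is -88452 mod 3449 = 1222 (at t = 26), with b = -2860.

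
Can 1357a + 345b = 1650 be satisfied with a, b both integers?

no

gcd(1357, 345):
  1357 = 3*345 + 322
  345 = 1*322 + 23
  322 = 14*23
so gcd(1357, 345) = 23.
23 does not divide 1650 (remainder 17), so no integer solutions.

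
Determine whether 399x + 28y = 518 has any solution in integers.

gcd(399, 28) = 7.
7 divides 518, so integer solutions exist.

yes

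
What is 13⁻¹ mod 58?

gcd(58, 13):
  58 = 4·13 + 6
  13 = 2·6 + 1
  6 = 6·1
so gcd(58, 13) = 1.
Back-substitute for Bézout coefficients:
  1 = 13 - 2·6
  ... = 13·(9) + 58·(-2)
So 13·9 ≡ 1 (mod 58), and 9 mod 58 = 9.

9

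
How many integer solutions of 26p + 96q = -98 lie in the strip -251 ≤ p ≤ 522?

16

gcd(96, 26):
  96 = 3×26 + 18
  26 = 1×18 + 8
  18 = 2×8 + 2
  8 = 4×2
so gcd(96, 26) = 2.
Back-substitute for Bézout coefficients:
  2 = 18 - 2×8
  ... = 26×(-11) + 96×(3)
Scale by -49: particular solution (539, -147); reduce p mod 48: (11, -4).
General solution: p = 11 + 48t, q = -4 - 13t for integer t.
-251 ≤ 11 + 48t ≤ 522 gives t ∈ [-5, 10], which is 16 values.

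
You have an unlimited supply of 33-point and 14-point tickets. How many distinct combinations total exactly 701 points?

Need nonnegative integers with 33j + 14k = 701.
gcd(33, 14) = 1, and 33·(3) + 14·(-7) = 1.
So (j₀, k₀) = (2103, -4907); general j = 2103 + 14t, k = -4907 - 33t.
j ≥ 0 ⇒ t ≥ -150; k ≥ 0 ⇒ t ≤ -149. That's 2 values of t.

2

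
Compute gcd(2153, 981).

gcd(2153, 981):
  2153 = 2·981 + 191
  981 = 5·191 + 26
  191 = 7·26 + 9
  26 = 2·9 + 8
  9 = 1·8 + 1
  8 = 8·1
so gcd(2153, 981) = 1.

1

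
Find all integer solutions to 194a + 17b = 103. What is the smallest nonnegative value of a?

5

gcd(194, 17) = 1.
1 divides 103, so solutions exist.
By Bézout, 194*(5) + 17*(-57) = 1.
Scale by 103/1 = 103: (a₀, b₀) = (515, -5871).
General solution: a = 515 + 17t, b = -5871 - 194t for integer t.
a ≥ 0: smallest is 515 mod 17 = 5 (at t = -30), with b = -51.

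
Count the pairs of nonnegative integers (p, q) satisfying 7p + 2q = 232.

17

gcd(7, 2) = 1.
By Bézout, 7*(1) + 2*(-3) = 1.
One solution: (0, 116).
General: p = 0 + 2t, q = 116 - 7t.
p ≥ 0 ⇒ t ≥ 0; q ≥ 0 ⇒ t ≤ 16. So t ∈ [0, 16]: 17 solutions.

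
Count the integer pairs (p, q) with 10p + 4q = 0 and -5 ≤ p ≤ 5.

gcd(10, 4) = 2.
By Bézout, 10×(1) + 4×(-2) = 2.
Particular solution: (0, 0).
General solution: p = 0 + 2t, q = 0 - 5t for integer t.
-5 ≤ 0 + 2t ≤ 5 gives t ∈ [-2, 2], which is 5 values.

5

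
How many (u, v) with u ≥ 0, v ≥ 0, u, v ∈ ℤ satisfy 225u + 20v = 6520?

8

gcd(225, 20) = 5.
By Bézout, 225×(1) + 20×(-11) = 5.
One solution: (0, 326).
General: u = 0 + 4t, v = 326 - 45t.
u ≥ 0 ⇒ t ≥ 0; v ≥ 0 ⇒ t ≤ 7. So t ∈ [0, 7]: 8 solutions.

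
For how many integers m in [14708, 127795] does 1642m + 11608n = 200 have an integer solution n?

20

gcd(11608, 1642) = 2  (11608 = 7×1642 + 114, 1642 = 14×114 + 46, 114 = 2×46 + 22, 46 = 2×22 + 2, 22 = 11×2).
Back-substituting, 1642×(509) + 11608×(-72) = 2.
Scale by 100: particular solution (50900, -7200); reduce m mod 5804: (4468, -632).
General solution: m = 4468 + 5804t, n = -632 - 821t for integer t.
14708 ≤ 4468 + 5804t ≤ 127795 gives t ∈ [2, 21], which is 20 values.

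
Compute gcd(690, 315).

15

gcd(690, 315):
  690 = 2·315 + 60
  315 = 5·60 + 15
  60 = 4·15
so gcd(690, 315) = 15.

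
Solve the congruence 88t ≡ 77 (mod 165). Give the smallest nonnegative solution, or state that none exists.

gcd(165, 88) = 11.
11 divides 77, so solutions exist.
By Bézout, 88*(2) + 165*(-1) = 11.
So 88*(2) ≡ 11 (mod 165); multiply by 7: t ≡ 14 (mod 15).
Smallest nonnegative: t = 14 mod 15 = 14.

14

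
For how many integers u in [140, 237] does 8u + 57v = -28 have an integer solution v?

1

gcd(57, 8):
  57 = 7·8 + 1
  8 = 8·1
so gcd(57, 8) = 1.
Back-substitute for Bézout coefficients:
  1 = 57 - 7·8
  ... = 8·(-7) + 57·(1)
Scale by -28: particular solution (196, -28); reduce u mod 57: (25, -4).
General solution: u = 25 + 57t, v = -4 - 8t for integer t.
140 ≤ 25 + 57t ≤ 237 gives t ∈ [3, 3], which is 1 value.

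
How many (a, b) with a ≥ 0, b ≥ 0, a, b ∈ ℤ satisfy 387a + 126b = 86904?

16

gcd(387, 126) = 9  (387 = 3·126 + 9, 126 = 14·9).
Back-substituting, 387·(1) + 126·(-3) = 9.
Scale by 9656: one solution is (9656, -28968). Reduce a mod 14: (10, 659).
General: a = 10 + 14t, b = 659 - 43t.
a ≥ 0 ⇒ t ≥ 0; b ≥ 0 ⇒ t ≤ 15. So t ∈ [0, 15]: 16 solutions.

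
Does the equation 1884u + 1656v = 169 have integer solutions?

no

gcd(1884, 1656) = 12.
12 does not divide 169 (remainder 1), so no integer solutions.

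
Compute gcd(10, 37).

gcd(37, 10):
  37 = 3·10 + 7
  10 = 1·7 + 3
  7 = 2·3 + 1
  3 = 3·1
so gcd(37, 10) = 1.

1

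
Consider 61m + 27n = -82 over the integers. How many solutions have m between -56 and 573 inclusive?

gcd(61, 27) = 1.
By Bézout, 61·(4) + 27·(-9) = 1.
Particular solution: (23, -55).
General solution: m = 23 + 27t, n = -55 - 61t for integer t.
-56 ≤ 23 + 27t ≤ 573 gives t ∈ [-2, 20], which is 23 values.

23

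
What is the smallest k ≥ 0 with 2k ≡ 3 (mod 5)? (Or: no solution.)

gcd(5, 2) = 1.
1 divides 3, so solutions exist.
By Bézout, 2*(-2) + 5*(1) = 1.
So 2*(-2) ≡ 1 (mod 5); multiply by 3: k ≡ -6 (mod 5).
Smallest nonnegative: k = -6 mod 5 = 4.

4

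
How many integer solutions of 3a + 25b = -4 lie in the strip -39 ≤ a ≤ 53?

3

gcd(25, 3) = 1.
By Bézout, 3×(-8) + 25×(1) = 1.
Particular solution: (7, -1).
General solution: a = 7 + 25t, b = -1 - 3t for integer t.
-39 ≤ 7 + 25t ≤ 53 gives t ∈ [-1, 1], which is 3 values.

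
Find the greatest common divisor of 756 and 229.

1

gcd(756, 229) = 1  (756 = 3·229 + 69, 229 = 3·69 + 22, 69 = 3·22 + 3, 22 = 7·3 + 1, 3 = 3·1).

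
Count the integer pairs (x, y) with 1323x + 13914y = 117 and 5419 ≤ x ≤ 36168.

gcd(13914, 1323):
  13914 = 10×1323 + 684
  1323 = 1×684 + 639
  684 = 1×639 + 45
  639 = 14×45 + 9
  45 = 5×9
so gcd(13914, 1323) = 9.
Back-substitute for Bézout coefficients:
  9 = 639 - 14×45
  ... = 1323×(305) + 13914×(-29)
Scale by 13: particular solution (3965, -377); reduce x mod 1546: (873, -83).
General solution: x = 873 + 1546t, y = -83 - 147t for integer t.
5419 ≤ 873 + 1546t ≤ 36168 gives t ∈ [3, 22], which is 20 values.

20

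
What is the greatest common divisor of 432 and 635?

1

gcd(635, 432):
  635 = 1*432 + 203
  432 = 2*203 + 26
  203 = 7*26 + 21
  26 = 1*21 + 5
  21 = 4*5 + 1
  5 = 5*1
so gcd(635, 432) = 1.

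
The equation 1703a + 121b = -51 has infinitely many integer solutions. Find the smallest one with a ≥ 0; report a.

gcd(1703, 121) = 1.
1 divides -51, so solutions exist.
By Bézout, 1703·(27) + 121·(-380) = 1.
Scale by -51/1 = -51: (a₀, b₀) = (-1377, 19380).
General solution: a = -1377 + 121t, b = 19380 - 1703t for integer t.
a ≥ 0: smallest is -1377 mod 121 = 75 (at t = 12), with b = -1056.

75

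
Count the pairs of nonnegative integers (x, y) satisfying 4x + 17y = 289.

gcd(17, 4) = 1  (17 = 4×4 + 1, 4 = 4×1).
Back-substituting, 4×(-4) + 17×(1) = 1.
Scale by 289: one solution is (-1156, 289). Reduce x mod 17: (0, 17).
General: x = 0 + 17t, y = 17 - 4t.
x ≥ 0 ⇒ t ≥ 0; y ≥ 0 ⇒ t ≤ 4. So t ∈ [0, 4]: 5 solutions.

5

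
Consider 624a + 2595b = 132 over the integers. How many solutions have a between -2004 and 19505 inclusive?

gcd(2595, 624) = 3  (2595 = 4*624 + 99, 624 = 6*99 + 30, 99 = 3*30 + 9, 30 = 3*9 + 3, 9 = 3*3).
Back-substituting, 624*(262) + 2595*(-63) = 3.
Scale by 44: particular solution (11528, -2772); reduce a mod 865: (283, -68).
General solution: a = 283 + 865t, b = -68 - 208t for integer t.
-2004 ≤ 283 + 865t ≤ 19505 gives t ∈ [-2, 22], which is 25 values.

25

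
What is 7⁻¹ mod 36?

gcd(36, 7) = 1  (36 = 5×7 + 1, 7 = 7×1).
Back-substituting, 7×(-5) + 36×(1) = 1.
So 7×-5 ≡ 1 (mod 36), and -5 mod 36 = 31.

31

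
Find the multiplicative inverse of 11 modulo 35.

gcd(35, 11):
  35 = 3×11 + 2
  11 = 5×2 + 1
  2 = 2×1
so gcd(35, 11) = 1.
Back-substitute for Bézout coefficients:
  1 = 11 - 5×2
  ... = 11×(16) + 35×(-5)
So 11×16 ≡ 1 (mod 35), and 16 mod 35 = 16.

16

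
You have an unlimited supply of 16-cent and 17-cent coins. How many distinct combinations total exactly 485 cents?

Need nonnegative integers with 16j + 17k = 485.
gcd(16, 17) = 1, and 16·(-1) + 17·(1) = 1.
So (j₀, k₀) = (-485, 485); general j = -485 + 17t, k = 485 - 16t.
j ≥ 0 ⇒ t ≥ 29; k ≥ 0 ⇒ t ≤ 30. That's 2 values of t.

2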